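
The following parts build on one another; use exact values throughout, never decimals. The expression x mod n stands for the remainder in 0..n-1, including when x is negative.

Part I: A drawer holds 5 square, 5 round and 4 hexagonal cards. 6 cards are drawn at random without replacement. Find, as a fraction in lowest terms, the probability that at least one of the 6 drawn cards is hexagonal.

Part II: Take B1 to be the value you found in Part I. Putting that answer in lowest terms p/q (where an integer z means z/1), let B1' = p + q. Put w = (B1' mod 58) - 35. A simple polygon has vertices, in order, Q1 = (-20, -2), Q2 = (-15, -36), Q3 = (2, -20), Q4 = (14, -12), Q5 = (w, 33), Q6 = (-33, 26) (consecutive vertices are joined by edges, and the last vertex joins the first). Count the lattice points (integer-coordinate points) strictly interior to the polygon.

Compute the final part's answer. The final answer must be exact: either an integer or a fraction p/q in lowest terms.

Part I: total draws C(14,6) = 3003; complement C(10,6) = 210; favorable 3003 - 210 = 2793; P = 133/143; answer 133/143
Part II: B1 = 133/143; threaded value p + q = 276; w = 9; cross terms: (-20*-36 - -15*-2)=690, (-15*-20 - 2*-36)=372, (2*-12 - 14*-20)=256, (14*33 - 9*-12)=570, (9*26 - -33*33)=1323, (-33*-2 - -20*26)=586; twice the area = |3797| = 3797; area = 3797/2; boundary points = 1 + 1 + 4 + 5 + 7 + 1 = 19; strictly interior points = area - boundary/2 + 1 = 1890; answer 1890

1890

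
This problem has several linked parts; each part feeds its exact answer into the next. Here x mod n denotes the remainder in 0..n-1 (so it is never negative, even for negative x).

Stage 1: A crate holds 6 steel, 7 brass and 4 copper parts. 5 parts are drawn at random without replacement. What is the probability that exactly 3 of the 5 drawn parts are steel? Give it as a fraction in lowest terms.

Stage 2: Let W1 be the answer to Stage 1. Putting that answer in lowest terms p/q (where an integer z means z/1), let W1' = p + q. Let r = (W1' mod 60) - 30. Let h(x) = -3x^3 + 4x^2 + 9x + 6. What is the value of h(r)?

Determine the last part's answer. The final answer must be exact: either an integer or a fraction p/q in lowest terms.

1726

Stage 1: total draws C(17,5) = 6188; favorable C(6,3)*C(11,2) = 1100; P = 275/1547; answer 275/1547
Stage 2: W1 = 275/1547; threaded value p + q = 1822; r = -8; -3*(-8)^3 + 4*(-8)^2 + 9*(-8)^1 + 6 = (1536) + (256) + (-72) + (6) = 1726; answer 1726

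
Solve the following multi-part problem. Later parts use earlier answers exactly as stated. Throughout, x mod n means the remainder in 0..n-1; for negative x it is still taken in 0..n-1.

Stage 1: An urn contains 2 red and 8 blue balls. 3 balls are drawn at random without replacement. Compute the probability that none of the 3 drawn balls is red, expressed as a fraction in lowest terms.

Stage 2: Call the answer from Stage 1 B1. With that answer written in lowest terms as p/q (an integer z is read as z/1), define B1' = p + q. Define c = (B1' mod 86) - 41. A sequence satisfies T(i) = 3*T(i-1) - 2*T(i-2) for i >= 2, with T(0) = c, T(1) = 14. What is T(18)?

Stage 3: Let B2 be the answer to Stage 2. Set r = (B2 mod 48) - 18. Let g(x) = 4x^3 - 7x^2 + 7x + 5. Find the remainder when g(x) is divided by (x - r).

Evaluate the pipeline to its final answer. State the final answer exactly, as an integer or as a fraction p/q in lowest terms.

Stage 1: total draws C(10,3) = 120; favorable C(8,3) = 56; P = 7/15; answer 7/15
Stage 2: B1 = 7/15; threaded value p + q = 22; c = -19; T(2) = 3*(14) - 2*(-19) = 80; iterating: T(2)=80, T(3)=212, T(4)=476, T(5)=1004, T(6)=2060, T(7)=4172, T(8)=8396, T(9)=16844, T(10)=33740, T(11)=67532, T(12)=135116, T(13)=270284, T(14)=540620, T(15)=1081292, T(16)=2162636, T(17)=4325324, T(18)=8650700; answer 8650700
Stage 3: B2 = 8650700; r = 26; remainder = value at the root: 4*(26)^3 - 7*(26)^2 + 7*(26)^1 + 5 = (70304) + (-4732) + (182) + (5) = 65759; answer 65759

65759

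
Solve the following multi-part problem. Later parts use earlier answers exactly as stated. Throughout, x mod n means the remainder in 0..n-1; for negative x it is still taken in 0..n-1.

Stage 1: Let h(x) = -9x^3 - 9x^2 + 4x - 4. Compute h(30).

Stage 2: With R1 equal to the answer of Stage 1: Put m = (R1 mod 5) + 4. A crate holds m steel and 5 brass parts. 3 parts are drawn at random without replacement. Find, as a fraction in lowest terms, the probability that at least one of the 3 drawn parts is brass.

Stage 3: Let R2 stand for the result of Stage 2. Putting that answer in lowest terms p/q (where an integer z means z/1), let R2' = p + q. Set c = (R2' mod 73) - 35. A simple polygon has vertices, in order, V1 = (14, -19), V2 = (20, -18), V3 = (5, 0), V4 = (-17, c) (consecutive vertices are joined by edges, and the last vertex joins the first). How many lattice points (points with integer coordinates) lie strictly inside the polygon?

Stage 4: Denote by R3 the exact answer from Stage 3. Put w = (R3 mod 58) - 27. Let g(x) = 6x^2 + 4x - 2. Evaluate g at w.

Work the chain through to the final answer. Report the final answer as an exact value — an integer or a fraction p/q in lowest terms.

Stage 1: -9*(30)^3 - 9*(30)^2 + 4*(30)^1 - 4 = (-243000) + (-8100) + (120) + (-4) = -250984; answer -250984
Stage 2: R1 = -250984; m = 5; total draws C(10,3) = 120; complement C(5,3) = 10; favorable 120 - 10 = 110; P = 11/12; answer 11/12
Stage 3: R2 = 11/12; threaded value p + q = 23; c = -12; cross terms: (14*-18 - 20*-19)=128, (20*0 - 5*-18)=90, (5*-12 - -17*0)=-60, (-17*-19 - 14*-12)=491; twice the area = |649| = 649; area = 649/2; boundary points = 1 + 3 + 2 + 1 = 7; strictly interior points = area - boundary/2 + 1 = 322; answer 322
Stage 4: R3 = 322; w = 5; 6*(5)^2 + 4*(5)^1 - 2 = (150) + (20) + (-2) = 168; answer 168

168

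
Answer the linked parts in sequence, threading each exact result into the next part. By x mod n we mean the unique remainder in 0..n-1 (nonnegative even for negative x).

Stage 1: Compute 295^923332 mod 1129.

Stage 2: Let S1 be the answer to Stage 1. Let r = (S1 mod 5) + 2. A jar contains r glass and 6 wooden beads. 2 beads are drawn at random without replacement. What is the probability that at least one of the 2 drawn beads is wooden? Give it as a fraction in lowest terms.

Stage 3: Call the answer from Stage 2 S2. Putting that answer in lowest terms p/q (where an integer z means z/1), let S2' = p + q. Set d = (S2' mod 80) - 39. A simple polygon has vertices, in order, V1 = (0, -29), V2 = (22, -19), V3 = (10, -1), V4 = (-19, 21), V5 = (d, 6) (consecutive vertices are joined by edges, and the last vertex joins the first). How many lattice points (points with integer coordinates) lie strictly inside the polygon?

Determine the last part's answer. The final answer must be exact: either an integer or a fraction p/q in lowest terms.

420

Stage 1: squarings mod 1129: 295^1=295, 295^2=92, 295^4=561, 295^8=859, 295^16=644, 295^32=393, 295^64=905, 295^128=500, 295^256=491, 295^512=604, 295^1024=149, 295^2048=750, 295^4096=258, 295^8192=1082, 295^16384=1080, 295^32768=143, 295^65536=127, 295^131072=323, 295^262144=461, 295^524288=269; 295^923332 = 295^4 * 295^64 * 295^128 * 295^512 * 295^1024 * 295^4096 * 295^131072 * 295^262144 * 295^524288 = 224 (mod 1129); answer 224
Stage 2: S1 = 224; r = 6; total draws C(12,2) = 66; complement C(6,2) = 15; favorable 66 - 15 = 51; P = 17/22; answer 17/22
Stage 3: S2 = 17/22; threaded value p + q = 39; d = 0; cross terms: (0*-19 - 22*-29)=638, (22*-1 - 10*-19)=168, (10*21 - -19*-1)=191, (-19*6 - 0*21)=-114, (0*-29 - 0*6)=0; twice the area = |883| = 883; area = 883/2; boundary points = 2 + 6 + 1 + 1 + 35 = 45; strictly interior points = area - boundary/2 + 1 = 420; answer 420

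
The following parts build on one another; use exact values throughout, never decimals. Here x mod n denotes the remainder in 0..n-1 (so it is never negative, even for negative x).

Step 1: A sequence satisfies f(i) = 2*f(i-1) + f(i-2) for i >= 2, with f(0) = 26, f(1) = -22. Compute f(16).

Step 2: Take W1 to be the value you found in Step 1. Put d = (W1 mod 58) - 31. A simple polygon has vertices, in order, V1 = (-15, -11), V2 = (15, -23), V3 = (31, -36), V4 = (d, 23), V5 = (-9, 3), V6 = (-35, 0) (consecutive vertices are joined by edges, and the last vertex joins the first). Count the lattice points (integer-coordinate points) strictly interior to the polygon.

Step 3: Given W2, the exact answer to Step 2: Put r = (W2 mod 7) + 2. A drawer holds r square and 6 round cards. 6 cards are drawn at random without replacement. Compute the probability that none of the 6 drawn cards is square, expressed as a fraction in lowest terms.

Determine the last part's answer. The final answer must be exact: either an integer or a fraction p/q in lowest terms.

Step 1: f(2) = 2*(-22) + 1*(26) = -18; iterating: f(2)=-18, f(3)=-58, f(4)=-134, f(5)=-326, f(6)=-786, f(7)=-1898, f(8)=-4582, f(9)=-11062, f(10)=-26706, f(11)=-64474, f(12)=-155654, f(13)=-375782, f(14)=-907218, f(15)=-2190218, f(16)=-5287654; answer -5287654
Step 2: W1 = -5287654; d = 1; cross terms: (-15*-23 - 15*-11)=510, (15*-36 - 31*-23)=173, (31*23 - 1*-36)=749, (1*3 - -9*23)=210, (-9*0 - -35*3)=105, (-35*-11 - -15*0)=385; twice the area = |2132| = 2132; area = 1066; boundary points = 6 + 1 + 1 + 10 + 1 + 1 = 20; strictly interior points = area - boundary/2 + 1 = 1057; answer 1057
Step 3: W2 = 1057; r = 2; total draws C(8,6) = 28; favorable C(6,6) = 1; P = 1/28; answer 1/28

1/28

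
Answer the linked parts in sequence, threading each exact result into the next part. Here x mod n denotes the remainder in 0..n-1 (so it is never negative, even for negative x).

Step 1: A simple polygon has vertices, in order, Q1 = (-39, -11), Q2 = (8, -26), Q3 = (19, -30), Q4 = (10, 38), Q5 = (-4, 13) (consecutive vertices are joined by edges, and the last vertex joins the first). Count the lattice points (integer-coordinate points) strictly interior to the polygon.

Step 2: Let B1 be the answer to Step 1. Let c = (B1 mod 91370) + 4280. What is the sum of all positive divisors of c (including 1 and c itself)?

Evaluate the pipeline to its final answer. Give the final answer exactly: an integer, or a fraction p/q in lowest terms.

10304

Step 1: cross terms: (-39*-26 - 8*-11)=1102, (8*-30 - 19*-26)=254, (19*38 - 10*-30)=1022, (10*13 - -4*38)=282, (-4*-11 - -39*13)=551; twice the area = |3211| = 3211; area = 3211/2; boundary points = 1 + 1 + 1 + 1 + 1 = 5; strictly interior points = area - boundary/2 + 1 = 1604; answer 1604
Step 2: B1 = 1604; c = 5884; 5884 = 2^2 * 1471; sigma = (1 + 2 + 4) * (1 + 1471) = 7 * 1472 = 10304; answer 10304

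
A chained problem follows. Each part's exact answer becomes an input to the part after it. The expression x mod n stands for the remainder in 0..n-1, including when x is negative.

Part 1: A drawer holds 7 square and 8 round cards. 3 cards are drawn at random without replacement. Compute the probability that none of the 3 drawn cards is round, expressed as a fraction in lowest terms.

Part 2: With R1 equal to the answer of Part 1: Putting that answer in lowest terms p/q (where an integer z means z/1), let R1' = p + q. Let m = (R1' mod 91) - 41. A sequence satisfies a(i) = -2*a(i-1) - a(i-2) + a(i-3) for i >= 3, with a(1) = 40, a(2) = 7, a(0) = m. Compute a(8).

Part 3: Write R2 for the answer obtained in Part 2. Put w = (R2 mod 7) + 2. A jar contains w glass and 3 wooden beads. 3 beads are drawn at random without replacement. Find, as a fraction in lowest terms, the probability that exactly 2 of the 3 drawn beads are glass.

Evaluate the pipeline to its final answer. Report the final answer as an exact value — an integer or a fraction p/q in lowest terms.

15/28

Part 1: total draws C(15,3) = 455; favorable C(7,3) = 35; P = 1/13; answer 1/13
Part 2: R1 = 1/13; threaded value p + q = 14; m = -27; a(3) = -2*(7) - 1*(40) + 1*(-27) = -81; iterating: a(3)=-81, a(4)=195, a(5)=-302, a(6)=328, a(7)=-159, a(8)=-312; answer -312
Part 3: R2 = -312; w = 5; total draws C(8,3) = 56; favorable C(5,2)*C(3,1) = 30; P = 15/28; answer 15/28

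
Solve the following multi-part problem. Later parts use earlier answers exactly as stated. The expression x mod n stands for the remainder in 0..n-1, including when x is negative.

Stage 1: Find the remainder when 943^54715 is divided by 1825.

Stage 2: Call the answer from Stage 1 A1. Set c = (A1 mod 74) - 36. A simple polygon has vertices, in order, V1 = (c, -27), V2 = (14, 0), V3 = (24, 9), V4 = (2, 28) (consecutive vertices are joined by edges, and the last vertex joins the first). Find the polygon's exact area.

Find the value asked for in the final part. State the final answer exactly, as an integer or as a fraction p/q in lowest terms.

Stage 1: squarings mod 1825: 943^1=943, 943^2=474, 943^4=201, 943^8=251, 943^16=951, 943^32=1026, 943^64=1476, 943^128=1351, 943^256=201, 943^512=251, 943^1024=951, 943^2048=1026, 943^4096=1476, 943^8192=1351, 943^16384=201, 943^32768=251; 943^54715 = 943^1 * 943^2 * 943^8 * 943^16 * 943^32 * 943^128 * 943^256 * 943^1024 * 943^4096 * 943^16384 * 943^32768 = 632 (mod 1825); answer 632
Stage 2: A1 = 632; c = 4; cross terms: (4*0 - 14*-27)=378, (14*9 - 24*0)=126, (24*28 - 2*9)=654, (2*-27 - 4*28)=-166; twice the area = |992| = 992; area = 496; answer 496

496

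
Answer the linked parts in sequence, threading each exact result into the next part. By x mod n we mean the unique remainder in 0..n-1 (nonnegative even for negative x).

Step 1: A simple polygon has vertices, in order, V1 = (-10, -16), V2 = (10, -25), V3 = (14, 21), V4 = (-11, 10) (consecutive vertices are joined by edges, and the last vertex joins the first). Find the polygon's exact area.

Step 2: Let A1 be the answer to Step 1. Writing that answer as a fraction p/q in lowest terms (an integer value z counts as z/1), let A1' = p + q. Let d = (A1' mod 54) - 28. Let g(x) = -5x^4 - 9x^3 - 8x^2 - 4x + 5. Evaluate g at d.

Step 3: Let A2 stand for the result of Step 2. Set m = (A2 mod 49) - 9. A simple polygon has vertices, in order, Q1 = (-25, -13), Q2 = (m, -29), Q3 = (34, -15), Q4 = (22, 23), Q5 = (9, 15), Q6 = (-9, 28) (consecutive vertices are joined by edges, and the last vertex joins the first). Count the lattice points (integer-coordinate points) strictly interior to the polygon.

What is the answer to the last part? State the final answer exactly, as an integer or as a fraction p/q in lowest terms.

2060

Step 1: cross terms: (-10*-25 - 10*-16)=410, (10*21 - 14*-25)=560, (14*10 - -11*21)=371, (-11*-16 - -10*10)=276; twice the area = |1617| = 1617; area = 1617/2; answer 1617/2
Step 2: A1 = 1617/2; threaded value p + q = 1619; d = 25; -5*(25)^4 - 9*(25)^3 - 8*(25)^2 - 4*(25)^1 + 5 = (-1953125) + (-140625) + (-5000) + (-100) + (5) = -2098845; answer -2098845
Step 3: A2 = -2098845; m = 12; cross terms: (-25*-29 - 12*-13)=881, (12*-15 - 34*-29)=806, (34*23 - 22*-15)=1112, (22*15 - 9*23)=123, (9*28 - -9*15)=387, (-9*-13 - -25*28)=817; twice the area = |4126| = 4126; area = 2063; boundary points = 1 + 2 + 2 + 1 + 1 + 1 = 8; strictly interior points = area - boundary/2 + 1 = 2060; answer 2060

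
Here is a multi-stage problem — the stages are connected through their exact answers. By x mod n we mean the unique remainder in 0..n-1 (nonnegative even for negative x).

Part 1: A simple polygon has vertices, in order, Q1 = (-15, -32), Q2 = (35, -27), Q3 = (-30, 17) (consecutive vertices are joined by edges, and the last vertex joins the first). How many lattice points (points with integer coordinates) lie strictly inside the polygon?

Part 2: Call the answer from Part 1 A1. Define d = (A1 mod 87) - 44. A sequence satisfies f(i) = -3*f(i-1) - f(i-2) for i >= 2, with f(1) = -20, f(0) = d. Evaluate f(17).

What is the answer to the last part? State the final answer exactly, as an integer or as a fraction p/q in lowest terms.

-118414358

Part 1: cross terms: (-15*-27 - 35*-32)=1525, (35*17 - -30*-27)=-215, (-30*-32 - -15*17)=1215; twice the area = |2525| = 2525; area = 2525/2; boundary points = 5 + 1 + 1 = 7; strictly interior points = area - boundary/2 + 1 = 1260; answer 1260
Part 2: A1 = 1260; d = -2; f(2) = -3*(-20) - 1*(-2) = 62; iterating: f(2)=62, f(3)=-166, f(4)=436, f(5)=-1142, f(6)=2990, f(7)=-7828, f(8)=20494, f(9)=-53654, f(10)=140468, f(11)=-367750, f(12)=962782, f(13)=-2520596, f(14)=6599006, f(15)=-17276422, f(16)=45230260, f(17)=-118414358; answer -118414358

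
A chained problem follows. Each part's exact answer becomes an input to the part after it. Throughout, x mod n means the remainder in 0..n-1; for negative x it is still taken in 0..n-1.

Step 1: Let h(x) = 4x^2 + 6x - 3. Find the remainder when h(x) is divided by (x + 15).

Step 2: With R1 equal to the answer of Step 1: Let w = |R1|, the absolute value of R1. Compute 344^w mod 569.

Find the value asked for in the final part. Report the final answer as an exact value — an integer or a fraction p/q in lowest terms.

Step 1: remainder = value at the root: 4*(-15)^2 + 6*(-15)^1 - 3 = (900) + (-90) + (-3) = 807; answer 807
Step 2: R1 = 807; w = 807; squarings mod 569: 344^1=344, 344^2=553, 344^4=256, 344^8=101, 344^16=528, 344^32=543, 344^64=107, 344^128=69, 344^256=209, 344^512=437; 344^807 = 344^1 * 344^2 * 344^4 * 344^32 * 344^256 * 344^512 = 519 (mod 569); answer 519

519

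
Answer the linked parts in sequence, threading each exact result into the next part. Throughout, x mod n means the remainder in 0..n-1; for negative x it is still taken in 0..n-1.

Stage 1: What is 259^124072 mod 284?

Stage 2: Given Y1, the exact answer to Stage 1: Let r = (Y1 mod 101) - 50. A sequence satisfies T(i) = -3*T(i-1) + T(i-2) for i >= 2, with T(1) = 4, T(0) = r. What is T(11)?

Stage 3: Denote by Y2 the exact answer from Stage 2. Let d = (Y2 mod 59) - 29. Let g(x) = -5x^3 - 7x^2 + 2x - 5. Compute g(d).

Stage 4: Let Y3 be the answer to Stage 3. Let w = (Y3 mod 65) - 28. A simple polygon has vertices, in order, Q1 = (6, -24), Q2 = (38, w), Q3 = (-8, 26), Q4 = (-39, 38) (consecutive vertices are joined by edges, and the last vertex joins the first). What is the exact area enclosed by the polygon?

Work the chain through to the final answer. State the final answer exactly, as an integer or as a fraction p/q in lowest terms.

1813

Stage 1: squarings mod 284: 259^1=259, 259^2=57, 259^4=125, 259^8=5, 259^16=25, 259^32=57, 259^64=125, 259^128=5, 259^256=25, 259^512=57, 259^1024=125, 259^2048=5, 259^4096=25, 259^8192=57, 259^16384=125, 259^32768=5, 259^65536=25; 259^124072 = 259^8 * 259^32 * 259^128 * 259^1024 * 259^8192 * 259^16384 * 259^32768 * 259^65536 = 57 (mod 284); answer 57
Stage 2: Y1 = 57; r = 7; T(2) = -3*(4) + 1*(7) = -5; iterating: T(2)=-5, T(3)=19, T(4)=-62, T(5)=205, T(6)=-677, T(7)=2236, T(8)=-7385, T(9)=24391, T(10)=-80558, T(11)=266065; answer 266065
Stage 3: Y2 = 266065; d = 5; -5*(5)^3 - 7*(5)^2 + 2*(5)^1 - 5 = (-625) + (-175) + (10) + (-5) = -795; answer -795
Stage 4: Y3 = -795; w = 22; cross terms: (6*22 - 38*-24)=1044, (38*26 - -8*22)=1164, (-8*38 - -39*26)=710, (-39*-24 - 6*38)=708; twice the area = |3626| = 3626; area = 1813; answer 1813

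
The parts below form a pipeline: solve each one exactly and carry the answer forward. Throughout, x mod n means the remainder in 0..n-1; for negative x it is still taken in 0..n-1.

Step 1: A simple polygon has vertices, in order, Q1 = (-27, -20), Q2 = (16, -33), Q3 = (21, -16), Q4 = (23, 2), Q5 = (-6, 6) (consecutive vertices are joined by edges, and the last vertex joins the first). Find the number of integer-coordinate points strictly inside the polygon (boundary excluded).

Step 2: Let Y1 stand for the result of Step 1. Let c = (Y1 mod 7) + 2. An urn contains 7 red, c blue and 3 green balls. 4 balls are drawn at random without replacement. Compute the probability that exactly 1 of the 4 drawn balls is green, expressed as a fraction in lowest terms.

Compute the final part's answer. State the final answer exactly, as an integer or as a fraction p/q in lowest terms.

33/70

Step 1: cross terms: (-27*-33 - 16*-20)=1211, (16*-16 - 21*-33)=437, (21*2 - 23*-16)=410, (23*6 - -6*2)=150, (-6*-20 - -27*6)=282; twice the area = |2490| = 2490; area = 1245; boundary points = 1 + 1 + 2 + 1 + 1 = 6; strictly interior points = area - boundary/2 + 1 = 1243; answer 1243
Step 2: Y1 = 1243; c = 6; total draws C(16,4) = 1820; favorable C(3,1)*C(13,3) = 858; P = 33/70; answer 33/70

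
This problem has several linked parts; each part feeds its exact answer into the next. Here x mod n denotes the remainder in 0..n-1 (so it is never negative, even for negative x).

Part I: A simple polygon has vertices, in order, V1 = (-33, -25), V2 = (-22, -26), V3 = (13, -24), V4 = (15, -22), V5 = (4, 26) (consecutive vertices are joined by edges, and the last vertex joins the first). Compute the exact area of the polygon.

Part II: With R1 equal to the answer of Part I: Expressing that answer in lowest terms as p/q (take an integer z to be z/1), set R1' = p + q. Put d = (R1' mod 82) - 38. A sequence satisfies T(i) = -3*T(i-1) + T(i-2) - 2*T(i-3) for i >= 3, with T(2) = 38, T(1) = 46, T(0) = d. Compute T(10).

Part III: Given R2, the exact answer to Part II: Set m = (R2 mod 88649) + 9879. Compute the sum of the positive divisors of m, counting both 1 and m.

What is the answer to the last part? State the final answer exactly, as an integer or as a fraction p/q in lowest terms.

Part I: cross terms: (-33*-26 - -22*-25)=308, (-22*-24 - 13*-26)=866, (13*-22 - 15*-24)=74, (15*26 - 4*-22)=478, (4*-25 - -33*26)=758; twice the area = |2484| = 2484; area = 1242; answer 1242
Part II: R1 = 1242; threaded value p + q = 1243; d = -25; T(3) = -3*(38) + 1*(46) - 2*(-25) = -18; iterating: T(3)=-18, T(4)=0, T(5)=-94, T(6)=318, T(7)=-1048, T(8)=3650, T(9)=-12634, T(10)=43648; answer 43648
Part III: R2 = 43648; m = 53527; 53527 is prime, so its only divisors are 1 and 53527; sigma = 1 + 53527 = 53528; answer 53528

53528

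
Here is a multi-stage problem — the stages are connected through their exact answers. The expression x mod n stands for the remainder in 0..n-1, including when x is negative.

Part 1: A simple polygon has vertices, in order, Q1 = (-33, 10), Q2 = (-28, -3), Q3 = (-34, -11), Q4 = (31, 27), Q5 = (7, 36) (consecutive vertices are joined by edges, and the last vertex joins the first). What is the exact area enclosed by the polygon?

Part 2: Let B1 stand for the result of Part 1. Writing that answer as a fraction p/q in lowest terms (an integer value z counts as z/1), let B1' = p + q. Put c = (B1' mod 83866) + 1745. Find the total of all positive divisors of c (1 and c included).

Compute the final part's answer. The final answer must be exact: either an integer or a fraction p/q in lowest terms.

8316

Part 1: cross terms: (-33*-3 - -28*10)=379, (-28*-11 - -34*-3)=206, (-34*27 - 31*-11)=-577, (31*36 - 7*27)=927, (7*10 - -33*36)=1258; twice the area = |2193| = 2193; area = 2193/2; answer 2193/2
Part 2: B1 = 2193/2; threaded value p + q = 2195; c = 3940; 3940 = 2^2 * 5 * 197; sigma = (1 + 2 + 4) * (1 + 5) * (1 + 197) = 7 * 6 * 198 = 8316; answer 8316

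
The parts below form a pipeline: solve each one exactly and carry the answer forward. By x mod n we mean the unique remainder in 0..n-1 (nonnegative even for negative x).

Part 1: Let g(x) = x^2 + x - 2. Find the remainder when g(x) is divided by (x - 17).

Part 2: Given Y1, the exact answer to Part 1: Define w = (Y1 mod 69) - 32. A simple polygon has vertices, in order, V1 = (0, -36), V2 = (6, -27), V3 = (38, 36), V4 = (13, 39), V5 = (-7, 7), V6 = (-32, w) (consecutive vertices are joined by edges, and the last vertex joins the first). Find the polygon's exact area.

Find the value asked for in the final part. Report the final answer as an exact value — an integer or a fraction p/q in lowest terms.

2120

Part 1: remainder = value at the root: 1*(17)^2 + 1*(17)^1 - 2 = (289) + (17) + (-2) = 304; answer 304
Part 2: Y1 = 304; w = -4; cross terms: (0*-27 - 6*-36)=216, (6*36 - 38*-27)=1242, (38*39 - 13*36)=1014, (13*7 - -7*39)=364, (-7*-4 - -32*7)=252, (-32*-36 - 0*-4)=1152; twice the area = |4240| = 4240; area = 2120; answer 2120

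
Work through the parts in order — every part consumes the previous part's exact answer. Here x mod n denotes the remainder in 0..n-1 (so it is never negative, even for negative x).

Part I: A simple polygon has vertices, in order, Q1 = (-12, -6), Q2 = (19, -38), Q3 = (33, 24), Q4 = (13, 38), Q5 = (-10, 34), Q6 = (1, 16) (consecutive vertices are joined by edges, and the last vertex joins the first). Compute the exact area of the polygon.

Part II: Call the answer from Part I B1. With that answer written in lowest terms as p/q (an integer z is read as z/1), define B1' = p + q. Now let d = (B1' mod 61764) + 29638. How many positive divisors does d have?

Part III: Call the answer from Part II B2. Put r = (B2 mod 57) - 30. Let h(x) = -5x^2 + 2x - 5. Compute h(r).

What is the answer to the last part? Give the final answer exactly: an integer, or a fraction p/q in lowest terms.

Part I: cross terms: (-12*-38 - 19*-6)=570, (19*24 - 33*-38)=1710, (33*38 - 13*24)=942, (13*34 - -10*38)=822, (-10*16 - 1*34)=-194, (1*-6 - -12*16)=186; twice the area = |4036| = 4036; area = 2018; answer 2018
Part II: B1 = 2018; threaded value p + q = 2019; d = 31657; 31657 is prime, so its only divisors are 1 and 31657; count = 2; answer 2
Part III: B2 = 2; r = -28; -5*(-28)^2 + 2*(-28)^1 - 5 = (-3920) + (-56) + (-5) = -3981; answer -3981

-3981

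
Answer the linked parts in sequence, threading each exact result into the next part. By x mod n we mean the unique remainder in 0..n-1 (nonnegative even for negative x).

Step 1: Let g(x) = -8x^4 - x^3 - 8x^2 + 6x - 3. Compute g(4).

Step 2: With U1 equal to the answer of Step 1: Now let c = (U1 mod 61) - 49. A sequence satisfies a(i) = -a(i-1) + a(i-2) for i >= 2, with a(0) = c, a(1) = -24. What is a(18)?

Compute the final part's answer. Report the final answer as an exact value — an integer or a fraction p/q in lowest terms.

Step 1: -8*(4)^4 - 1*(4)^3 - 8*(4)^2 + 6*(4)^1 - 3 = (-2048) + (-64) + (-128) + (24) + (-3) = -2219; answer -2219
Step 2: U1 = -2219; c = -11; a(2) = -1*(-24) + 1*(-11) = 13; iterating: a(2)=13, a(3)=-37, a(4)=50, a(5)=-87, a(6)=137, a(7)=-224, a(8)=361, a(9)=-585, a(10)=946, a(11)=-1531, a(12)=2477, a(13)=-4008, a(14)=6485, a(15)=-10493, a(16)=16978, a(17)=-27471, a(18)=44449; answer 44449

44449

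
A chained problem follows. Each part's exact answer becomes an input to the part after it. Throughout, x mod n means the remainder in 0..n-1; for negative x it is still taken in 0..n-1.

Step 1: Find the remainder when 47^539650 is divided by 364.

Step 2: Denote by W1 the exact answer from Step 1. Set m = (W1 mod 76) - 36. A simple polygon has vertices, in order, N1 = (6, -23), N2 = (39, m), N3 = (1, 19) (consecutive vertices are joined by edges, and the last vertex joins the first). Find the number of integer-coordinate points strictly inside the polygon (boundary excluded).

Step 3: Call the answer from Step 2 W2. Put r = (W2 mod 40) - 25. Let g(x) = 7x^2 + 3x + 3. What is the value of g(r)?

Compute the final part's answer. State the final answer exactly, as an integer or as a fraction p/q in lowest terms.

367

Step 1: squarings mod 364: 47^1=47, 47^2=25, 47^4=261, 47^8=53, 47^16=261, 47^32=53, 47^64=261, 47^128=53, 47^256=261, 47^512=53, 47^1024=261, 47^2048=53, 47^4096=261, 47^8192=53, 47^16384=261, 47^32768=53, 47^65536=261, 47^131072=53, 47^262144=261, 47^524288=53; 47^539650 = 47^2 * 47^1024 * 47^2048 * 47^4096 * 47^8192 * 47^524288 = 233 (mod 364); answer 233
Step 2: W1 = 233; m = -31; cross terms: (6*-31 - 39*-23)=711, (39*19 - 1*-31)=772, (1*-23 - 6*19)=-137; twice the area = |1346| = 1346; area = 673; boundary points = 1 + 2 + 1 = 4; strictly interior points = area - boundary/2 + 1 = 672; answer 672
Step 3: W2 = 672; r = 7; 7*(7)^2 + 3*(7)^1 + 3 = (343) + (21) + (3) = 367; answer 367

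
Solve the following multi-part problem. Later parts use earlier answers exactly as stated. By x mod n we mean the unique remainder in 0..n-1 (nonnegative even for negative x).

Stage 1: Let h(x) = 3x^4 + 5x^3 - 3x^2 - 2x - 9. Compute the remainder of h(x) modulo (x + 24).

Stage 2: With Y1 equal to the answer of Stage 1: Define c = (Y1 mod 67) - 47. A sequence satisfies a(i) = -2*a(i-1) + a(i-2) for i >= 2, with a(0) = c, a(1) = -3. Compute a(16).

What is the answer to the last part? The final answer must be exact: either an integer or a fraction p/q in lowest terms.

2582646

Stage 1: remainder = value at the root: 3*(-24)^4 + 5*(-24)^3 - 3*(-24)^2 - 2*(-24)^1 - 9 = (995328) + (-69120) + (-1728) + (48) + (-9) = 924519; answer 924519
Stage 2: Y1 = 924519; c = 6; a(2) = -2*(-3) + 1*(6) = 12; iterating: a(2)=12, a(3)=-27, a(4)=66, a(5)=-159, a(6)=384, a(7)=-927, a(8)=2238, a(9)=-5403, a(10)=13044, a(11)=-31491, a(12)=76026, a(13)=-183543, a(14)=443112, a(15)=-1069767, a(16)=2582646; answer 2582646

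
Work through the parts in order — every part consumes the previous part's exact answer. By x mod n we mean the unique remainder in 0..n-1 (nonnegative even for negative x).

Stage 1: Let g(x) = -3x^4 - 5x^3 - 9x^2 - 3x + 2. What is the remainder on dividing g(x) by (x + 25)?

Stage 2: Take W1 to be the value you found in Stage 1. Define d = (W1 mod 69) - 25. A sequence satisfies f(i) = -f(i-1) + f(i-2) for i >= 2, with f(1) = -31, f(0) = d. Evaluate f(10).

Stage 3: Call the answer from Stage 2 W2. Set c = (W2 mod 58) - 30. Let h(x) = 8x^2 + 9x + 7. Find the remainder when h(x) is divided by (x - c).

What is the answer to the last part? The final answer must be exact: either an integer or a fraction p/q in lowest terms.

252

Stage 1: remainder = value at the root: -3*(-25)^4 - 5*(-25)^3 - 9*(-25)^2 - 3*(-25)^1 + 2 = (-1171875) + (78125) + (-5625) + (75) + (2) = -1099298; answer -1099298
Stage 2: W1 = -1099298; d = -15; f(2) = -1*(-31) + 1*(-15) = 16; iterating: f(2)=16, f(3)=-47, f(4)=63, f(5)=-110, f(6)=173, f(7)=-283, f(8)=456, f(9)=-739, f(10)=1195; answer 1195
Stage 3: W2 = 1195; c = 5; remainder = value at the root: 8*(5)^2 + 9*(5)^1 + 7 = (200) + (45) + (7) = 252; answer 252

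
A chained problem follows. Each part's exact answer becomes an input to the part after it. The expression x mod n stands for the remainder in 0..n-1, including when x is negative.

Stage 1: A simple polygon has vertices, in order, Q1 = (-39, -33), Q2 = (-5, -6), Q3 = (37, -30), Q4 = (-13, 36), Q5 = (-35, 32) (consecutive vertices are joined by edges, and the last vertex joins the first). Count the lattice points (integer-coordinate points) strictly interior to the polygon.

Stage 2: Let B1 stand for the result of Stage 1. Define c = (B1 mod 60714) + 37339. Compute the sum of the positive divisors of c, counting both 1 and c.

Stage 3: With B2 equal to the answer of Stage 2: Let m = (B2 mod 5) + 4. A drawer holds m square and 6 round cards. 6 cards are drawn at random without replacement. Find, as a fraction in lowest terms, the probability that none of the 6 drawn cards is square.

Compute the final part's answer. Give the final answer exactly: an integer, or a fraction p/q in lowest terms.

Stage 1: cross terms: (-39*-6 - -5*-33)=69, (-5*-30 - 37*-6)=372, (37*36 - -13*-30)=942, (-13*32 - -35*36)=844, (-35*-33 - -39*32)=2403; twice the area = |4630| = 4630; area = 2315; boundary points = 1 + 6 + 2 + 2 + 1 = 12; strictly interior points = area - boundary/2 + 1 = 2310; answer 2310
Stage 2: B1 = 2310; c = 39649; 39649 = 31 * 1279; sigma = (1 + 31) * (1 + 1279) = 32 * 1280 = 40960; answer 40960
Stage 3: B2 = 40960; m = 4; total draws C(10,6) = 210; favorable C(6,6) = 1; P = 1/210; answer 1/210

1/210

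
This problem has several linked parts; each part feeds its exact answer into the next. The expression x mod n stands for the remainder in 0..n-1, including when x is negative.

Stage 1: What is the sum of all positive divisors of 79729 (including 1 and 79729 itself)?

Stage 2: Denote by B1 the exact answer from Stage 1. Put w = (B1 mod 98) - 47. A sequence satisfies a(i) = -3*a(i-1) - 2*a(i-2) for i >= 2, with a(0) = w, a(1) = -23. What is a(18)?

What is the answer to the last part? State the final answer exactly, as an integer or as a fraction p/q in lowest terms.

Stage 1: 79729 = 13 * 6133; sigma = (1 + 13) * (1 + 6133) = 14 * 6134 = 85876; answer 85876
Stage 2: B1 = 85876; w = -19; a(2) = -3*(-23) - 2*(-19) = 107; iterating: a(2)=107, a(3)=-275, a(4)=611, a(5)=-1283, a(6)=2627, a(7)=-5315, a(8)=10691, a(9)=-21443, a(10)=42947, a(11)=-85955, a(12)=171971, a(13)=-344003, a(14)=688067, a(15)=-1376195, a(16)=2752451, a(17)=-5504963, a(18)=11009987; answer 11009987

11009987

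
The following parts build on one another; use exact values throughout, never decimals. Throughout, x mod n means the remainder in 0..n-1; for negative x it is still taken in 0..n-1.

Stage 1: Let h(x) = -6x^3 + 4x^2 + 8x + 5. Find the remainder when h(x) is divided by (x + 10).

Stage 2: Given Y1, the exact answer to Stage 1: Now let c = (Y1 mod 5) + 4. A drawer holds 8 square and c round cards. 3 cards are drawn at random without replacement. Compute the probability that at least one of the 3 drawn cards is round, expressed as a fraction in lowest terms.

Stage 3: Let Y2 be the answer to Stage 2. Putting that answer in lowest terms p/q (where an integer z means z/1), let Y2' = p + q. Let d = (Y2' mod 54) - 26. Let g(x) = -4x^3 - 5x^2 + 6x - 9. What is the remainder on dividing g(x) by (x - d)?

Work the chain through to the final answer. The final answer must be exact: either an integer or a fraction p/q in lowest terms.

-17577

Stage 1: remainder = value at the root: -6*(-10)^3 + 4*(-10)^2 + 8*(-10)^1 + 5 = (6000) + (400) + (-80) + (5) = 6325; answer 6325
Stage 2: Y1 = 6325; c = 4; total draws C(12,3) = 220; complement C(8,3) = 56; favorable 220 - 56 = 164; P = 41/55; answer 41/55
Stage 3: Y2 = 41/55; threaded value p + q = 96; d = 16; remainder = value at the root: -4*(16)^3 - 5*(16)^2 + 6*(16)^1 - 9 = (-16384) + (-1280) + (96) + (-9) = -17577; answer -17577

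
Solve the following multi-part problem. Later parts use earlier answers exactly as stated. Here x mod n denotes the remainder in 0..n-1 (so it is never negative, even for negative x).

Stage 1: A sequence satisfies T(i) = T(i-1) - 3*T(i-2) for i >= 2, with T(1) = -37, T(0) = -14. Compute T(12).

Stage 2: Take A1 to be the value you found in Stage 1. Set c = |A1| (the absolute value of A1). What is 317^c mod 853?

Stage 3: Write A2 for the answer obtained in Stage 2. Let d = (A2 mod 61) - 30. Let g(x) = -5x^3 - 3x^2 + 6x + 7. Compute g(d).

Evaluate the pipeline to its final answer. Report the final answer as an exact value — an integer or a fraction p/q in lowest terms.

Stage 1: T(2) = 1*(-37) - 3*(-14) = 5; iterating: T(2)=5, T(3)=116, T(4)=101, T(5)=-247, T(6)=-550, T(7)=191, T(8)=1841, T(9)=1268, T(10)=-4255, T(11)=-8059, T(12)=4706; answer 4706
Stage 2: A1 = 4706; c = 4706; squarings mod 853: 317^1=317, 317^2=688, 317^4=782, 317^8=776, 317^16=811, 317^32=58, 317^64=805, 317^128=598, 317^256=197, 317^512=424, 317^1024=646, 317^2048=199, 317^4096=363; 317^4706 = 317^2 * 317^32 * 317^64 * 317^512 * 317^4096 = 430 (mod 853); answer 430
Stage 3: A2 = 430; d = -27; -5*(-27)^3 - 3*(-27)^2 + 6*(-27)^1 + 7 = (98415) + (-2187) + (-162) + (7) = 96073; answer 96073

96073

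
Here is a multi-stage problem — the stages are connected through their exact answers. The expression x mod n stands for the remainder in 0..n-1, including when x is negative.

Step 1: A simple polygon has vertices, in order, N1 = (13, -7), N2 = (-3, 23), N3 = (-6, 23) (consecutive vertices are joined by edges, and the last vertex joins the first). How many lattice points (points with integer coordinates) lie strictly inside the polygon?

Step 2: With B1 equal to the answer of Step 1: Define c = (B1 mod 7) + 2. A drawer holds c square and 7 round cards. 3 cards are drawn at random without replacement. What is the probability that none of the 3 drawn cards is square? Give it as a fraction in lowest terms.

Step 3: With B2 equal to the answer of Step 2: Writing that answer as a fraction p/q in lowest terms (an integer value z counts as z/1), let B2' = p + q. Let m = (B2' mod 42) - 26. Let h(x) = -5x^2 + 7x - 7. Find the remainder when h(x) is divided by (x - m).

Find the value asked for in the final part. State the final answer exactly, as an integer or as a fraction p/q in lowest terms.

Step 1: cross terms: (13*23 - -3*-7)=278, (-3*23 - -6*23)=69, (-6*-7 - 13*23)=-257; twice the area = |90| = 90; area = 45; boundary points = 2 + 3 + 1 = 6; strictly interior points = area - boundary/2 + 1 = 43; answer 43
Step 2: B1 = 43; c = 3; total draws C(10,3) = 120; favorable C(7,3) = 35; P = 7/24; answer 7/24
Step 3: B2 = 7/24; threaded value p + q = 31; m = 5; remainder = value at the root: -5*(5)^2 + 7*(5)^1 - 7 = (-125) + (35) + (-7) = -97; answer -97

-97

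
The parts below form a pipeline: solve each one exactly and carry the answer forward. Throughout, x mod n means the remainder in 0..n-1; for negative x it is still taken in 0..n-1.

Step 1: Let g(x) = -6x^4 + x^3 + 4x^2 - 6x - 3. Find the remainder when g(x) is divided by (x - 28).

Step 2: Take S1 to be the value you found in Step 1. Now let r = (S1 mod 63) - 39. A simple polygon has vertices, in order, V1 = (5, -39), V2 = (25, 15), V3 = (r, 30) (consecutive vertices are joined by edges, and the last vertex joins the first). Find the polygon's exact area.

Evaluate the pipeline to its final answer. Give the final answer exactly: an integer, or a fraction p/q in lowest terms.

447

Step 1: remainder = value at the root: -6*(28)^4 + 1*(28)^3 + 4*(28)^2 - 6*(28)^1 - 3 = (-3687936) + (21952) + (3136) + (-168) + (-3) = -3663019; answer -3663019
Step 2: S1 = -3663019; r = 14; cross terms: (5*15 - 25*-39)=1050, (25*30 - 14*15)=540, (14*-39 - 5*30)=-696; twice the area = |894| = 894; area = 447; answer 447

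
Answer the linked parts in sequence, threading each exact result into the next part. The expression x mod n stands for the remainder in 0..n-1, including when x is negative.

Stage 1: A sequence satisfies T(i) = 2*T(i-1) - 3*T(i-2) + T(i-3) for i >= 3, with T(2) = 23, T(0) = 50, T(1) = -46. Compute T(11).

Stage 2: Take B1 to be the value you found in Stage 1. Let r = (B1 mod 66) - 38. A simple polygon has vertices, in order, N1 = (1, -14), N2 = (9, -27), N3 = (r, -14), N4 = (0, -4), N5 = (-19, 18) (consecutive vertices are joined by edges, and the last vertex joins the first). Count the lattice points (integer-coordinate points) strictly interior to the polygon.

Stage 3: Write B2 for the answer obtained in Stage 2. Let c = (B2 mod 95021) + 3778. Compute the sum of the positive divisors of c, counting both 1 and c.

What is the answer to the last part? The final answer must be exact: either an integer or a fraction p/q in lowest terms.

Stage 1: T(3) = 2*(23) - 3*(-46) + 1*(50) = 234; iterating: T(3)=234, T(4)=353, T(5)=27, T(6)=-771, T(7)=-1270, T(8)=-200, T(9)=2639, T(10)=4608, T(11)=1099; answer 1099
Stage 2: B1 = 1099; r = 5; cross terms: (1*-27 - 9*-14)=99, (9*-14 - 5*-27)=9, (5*-4 - 0*-14)=-20, (0*18 - -19*-4)=-76, (-19*-14 - 1*18)=248; twice the area = |260| = 260; area = 130; boundary points = 1 + 1 + 5 + 1 + 4 = 12; strictly interior points = area - boundary/2 + 1 = 125; answer 125
Stage 3: B2 = 125; c = 3903; 3903 = 3 * 1301; sigma = (1 + 3) * (1 + 1301) = 4 * 1302 = 5208; answer 5208

5208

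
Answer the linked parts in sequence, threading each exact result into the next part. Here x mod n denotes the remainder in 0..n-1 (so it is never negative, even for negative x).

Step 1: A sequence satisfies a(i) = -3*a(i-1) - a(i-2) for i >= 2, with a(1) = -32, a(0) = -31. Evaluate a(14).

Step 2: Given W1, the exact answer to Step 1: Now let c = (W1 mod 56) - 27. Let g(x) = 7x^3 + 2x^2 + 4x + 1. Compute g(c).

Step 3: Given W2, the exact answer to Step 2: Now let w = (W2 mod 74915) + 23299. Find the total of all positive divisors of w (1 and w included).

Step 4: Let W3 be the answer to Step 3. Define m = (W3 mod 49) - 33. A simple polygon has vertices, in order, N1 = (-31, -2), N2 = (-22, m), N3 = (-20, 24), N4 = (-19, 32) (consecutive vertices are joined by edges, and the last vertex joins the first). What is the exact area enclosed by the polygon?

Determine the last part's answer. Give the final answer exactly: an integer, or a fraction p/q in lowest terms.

571/2

Step 1: a(2) = -3*(-32) - 1*(-31) = 127; iterating: a(2)=127, a(3)=-349, a(4)=920, a(5)=-2411, a(6)=6313, a(7)=-16528, a(8)=43271, a(9)=-113285, a(10)=296584, a(11)=-776467, a(12)=2032817, a(13)=-5321984, a(14)=13933135; answer 13933135
Step 2: W1 = 13933135; c = 28; 7*(28)^3 + 2*(28)^2 + 4*(28)^1 + 1 = (153664) + (1568) + (112) + (1) = 155345; answer 155345
Step 3: W2 = 155345; w = 28814; 28814 = 2 * 14407; sigma = (1 + 2) * (1 + 14407) = 3 * 14408 = 43224; answer 43224
Step 4: W3 = 43224; m = -27; cross terms: (-31*-27 - -22*-2)=793, (-22*24 - -20*-27)=-1068, (-20*32 - -19*24)=-184, (-19*-2 - -31*32)=1030; twice the area = |571| = 571; area = 571/2; answer 571/2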